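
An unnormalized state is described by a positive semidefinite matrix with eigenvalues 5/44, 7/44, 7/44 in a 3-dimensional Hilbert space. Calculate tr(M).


tr(M) = sum of eigenvalues
= 5/44 + 7/44 + 7/44
= 19/44
= 0.4318

0.4318


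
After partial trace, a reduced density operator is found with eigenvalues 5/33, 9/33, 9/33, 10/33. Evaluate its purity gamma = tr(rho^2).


tr(rho^2) = sum of eigenvalues squared
= (5/33)^2 + (9/33)^2 + (9/33)^2 + (10/33)^2
= (25 + 81 + 81 + 100) / 1089
= 287/1089
= 0.2635

0.2635


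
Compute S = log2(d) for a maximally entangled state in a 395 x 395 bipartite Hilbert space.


For a maximally entangled state in d x d:
S = log2(d) = log2(395)
= 8.6257

8.6257


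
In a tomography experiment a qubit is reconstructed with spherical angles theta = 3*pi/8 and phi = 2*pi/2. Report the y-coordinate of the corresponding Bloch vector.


theta = 1.1781, phi = 3.1416
r_y = sin(theta)*sin(phi) = 0.9239 * 0.0000
r_y = 0.0000

0.0000


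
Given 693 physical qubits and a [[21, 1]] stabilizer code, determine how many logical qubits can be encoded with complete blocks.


Each code block uses 21 physical qubits for 1 logical qubit(s).
Number of complete blocks = floor(693 / 21) = 33
Logical qubits = 33 * 1
= 33

33


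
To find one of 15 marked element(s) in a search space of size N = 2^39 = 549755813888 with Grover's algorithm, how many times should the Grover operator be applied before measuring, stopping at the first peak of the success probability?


After j Grover iterations the success probability is P(j) = sin^2((2j+1)*theta), where sin(theta) = sqrt(k/N).
N = 2^39 = 549755813888, k = 15
sin(theta) = sqrt(k/N) = 5.223489356e-06
theta = arcsin(sqrt(k/N)) = 5.223489356e-06 rad
P(j) reaches its first maximum when (2j+1)*theta is as close as possible to pi/2, i.e. j = round(pi/(4*theta) - 1/2).
pi/(4*theta) - 1/2 = 150358.4095
(For comparison, the common estimate pi/4 * sqrt(N/k) = 150358.9095; the exact maximiser is used here.)
Optimal iterations = 150358

150358


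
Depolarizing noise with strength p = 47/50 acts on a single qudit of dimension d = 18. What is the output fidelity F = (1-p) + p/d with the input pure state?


F = (1-p) + p/d
= (1 - 0.9400) + 0.9400/18
= 0.0600 + 0.0522
= 0.1122

0.1122


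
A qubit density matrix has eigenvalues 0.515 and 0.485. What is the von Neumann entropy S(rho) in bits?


S = -p*log2(p) - (1-p)*log2(1-p)
p = 0.5150, 1-p = 0.4850
= -0.5150 * log2(0.5150) - 0.4850 * log2(0.4850)
= -(-0.4930) - (-0.5063)
= 0.9994

0.9994


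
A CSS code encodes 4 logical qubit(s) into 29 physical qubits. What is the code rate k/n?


Code rate R = k/n
= 4/29
= 0.1379

0.1379


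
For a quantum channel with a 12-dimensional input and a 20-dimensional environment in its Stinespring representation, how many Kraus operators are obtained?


Tracing out the environment in an orthonormal basis {|i>_E} gives Kraus operators K_i = <i|_E U |0>_E.
Number of Kraus operators = dim(H_env) = d_env
= 20

20


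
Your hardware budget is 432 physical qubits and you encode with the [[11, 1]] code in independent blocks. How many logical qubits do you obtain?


Each code block uses 11 physical qubits for 1 logical qubit(s).
Number of complete blocks = floor(432 / 11) = 39
Logical qubits = 39 * 1
= 39

39


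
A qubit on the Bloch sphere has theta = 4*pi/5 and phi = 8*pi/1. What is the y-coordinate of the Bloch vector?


theta = 2.5133, phi = 25.1327
r_y = sin(theta)*sin(phi) = 0.5878 * 0.0000
r_y = 0.0000

0.0000


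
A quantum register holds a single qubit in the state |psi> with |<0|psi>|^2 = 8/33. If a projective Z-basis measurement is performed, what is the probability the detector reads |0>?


|alpha|^2 = 8/33 = 0.2424
|beta|^2 = 1 - 8/33 = 25/33 = 0.7576
P(|0>) = |alpha|^2 = 0.2424

0.2424


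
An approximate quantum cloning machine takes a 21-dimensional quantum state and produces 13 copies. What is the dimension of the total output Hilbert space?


Output space = H^(tensor 13) where dim(H) = 21
dim = 21^13
= 441 (after 2 factors)
= 9261 (after 3 factors)
= 194481 (after 4 factors)
= 4084101 (after 5 factors)
= 85766121 (after 6 factors)
= 1801088541 (after 7 factors)
= 37822859361 (after 8 factors)
= 794280046581 (after 9 factors)
= 16679880978201 (after 10 factors)
= 350277500542221 (after 11 factors)
= 7355827511386641 (after 12 factors)
= 154472377739119461 (after 13 factors)
= 154472377739119461

154472377739119461


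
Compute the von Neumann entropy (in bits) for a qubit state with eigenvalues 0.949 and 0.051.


S = -p*log2(p) - (1-p)*log2(1-p)
p = 0.9490, 1-p = 0.0510
= -0.9490 * log2(0.9490) - 0.0510 * log2(0.0510)
= -(-0.0717) - (-0.2190)
= 0.2906

0.2906


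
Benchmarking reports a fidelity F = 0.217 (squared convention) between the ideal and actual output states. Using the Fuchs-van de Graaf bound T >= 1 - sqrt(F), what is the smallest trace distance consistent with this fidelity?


Fuchs-van de Graaf (squared-fidelity convention): 1 - sqrt(F) <= T <= sqrt(1 - F).
Lower bound: T >= 1 - sqrt(F)
sqrt(F) = sqrt(0.217) = 0.4658
T >= 1 - 0.4658
T >= 0.5342

0.5342


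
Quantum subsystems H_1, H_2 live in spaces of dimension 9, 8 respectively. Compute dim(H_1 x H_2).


dim(H_1 x H_2) = 9 * 8
= 72

72


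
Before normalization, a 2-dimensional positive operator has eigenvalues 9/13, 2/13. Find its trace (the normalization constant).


tr(M) = sum of eigenvalues
= 9/13 + 2/13
= 11/13
= 0.8462

0.8462


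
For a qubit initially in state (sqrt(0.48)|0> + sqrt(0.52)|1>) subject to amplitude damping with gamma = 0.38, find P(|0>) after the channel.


For amplitude damping with parameter gamma on state sqrt(a)|0> + sqrt(b)|1>:
alpha^2 = 0.48, beta^2 = 0.52
P(|0>) = alpha^2 + gamma * beta^2
= 0.48 + 0.38 * 0.52
= 0.48 + 0.1976
= 0.6776

0.6776


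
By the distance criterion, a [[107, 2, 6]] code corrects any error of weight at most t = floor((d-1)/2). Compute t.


Code parameters: [[107, 2, 6]], distance d = 6.
Number of correctable errors = floor((d-1)/2)
= floor((6 - 1)/2)
= floor(5/2)
= 2

2


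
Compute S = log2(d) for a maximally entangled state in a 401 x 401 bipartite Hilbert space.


For a maximally entangled state in d x d:
S = log2(d) = log2(401)
= 8.6475

8.6475


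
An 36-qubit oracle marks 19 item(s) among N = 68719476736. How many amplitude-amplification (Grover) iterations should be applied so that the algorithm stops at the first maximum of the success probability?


After j Grover iterations the success probability is P(j) = sin^2((2j+1)*theta), where sin(theta) = sqrt(k/N).
N = 2^36 = 68719476736, k = 19
sin(theta) = sqrt(k/N) = 1.662787988e-05
theta = arcsin(sqrt(k/N)) = 1.662787988e-05 rad
P(j) reaches its first maximum when (2j+1)*theta is as close as possible to pi/2, i.e. j = round(pi/(4*theta) - 1/2).
pi/(4*theta) - 1/2 = 47233.3127
(For comparison, the common estimate pi/4 * sqrt(N/k) = 47233.8127; the exact maximiser is used here.)
Optimal iterations = 47233

47233


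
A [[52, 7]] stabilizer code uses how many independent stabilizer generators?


For an [[n,k]] stabilizer code:
Number of stabilizer generators = n - k
= 52 - 7
= 45

45


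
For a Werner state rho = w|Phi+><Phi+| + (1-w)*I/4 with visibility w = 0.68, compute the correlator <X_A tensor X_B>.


|Phi+> = (|00> + |11>)/sqrt(2)
For the pure Bell state, <X_A X_B> = +1 (Bell-state Pauli correlator).
The maximally-mixed part I/4 has tr(I/4 * P tensor P) = 0 for any traceless Pauli P.
So <X_A X_B>_rho = w * (+1) + (1 - w) * 0
= 0.68 * (+1)
= 0.6800

0.6800


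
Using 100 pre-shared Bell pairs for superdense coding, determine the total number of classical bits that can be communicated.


Superdense coding allows 2 classical bits per shared entangled pair.
100 pair(s) -> 2 * 100 = 200 classical bits

200


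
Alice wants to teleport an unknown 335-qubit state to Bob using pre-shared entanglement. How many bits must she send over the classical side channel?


Quantum teleportation requires 2 classical bits per qubit teleported.
335 qubit(s) -> 2 * 335 = 670 classical bits

670


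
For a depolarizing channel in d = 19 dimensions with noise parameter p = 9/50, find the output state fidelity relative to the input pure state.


F = (1-p) + p/d
= (1 - 0.1800) + 0.1800/19
= 0.8200 + 0.0095
= 0.8295

0.8295


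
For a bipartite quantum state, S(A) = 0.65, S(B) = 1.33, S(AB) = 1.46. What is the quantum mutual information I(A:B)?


I(A:B) = S(A) + S(B) - S(AB)
= 0.65 + 1.33 - 1.46
= 0.5200

0.5200


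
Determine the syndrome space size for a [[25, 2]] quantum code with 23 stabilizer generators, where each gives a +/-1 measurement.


Each stabilizer generator gives a binary (+1 or -1) measurement outcome.
With 23 independent generators:
Total syndromes = 2^23
= 8388608

8388608


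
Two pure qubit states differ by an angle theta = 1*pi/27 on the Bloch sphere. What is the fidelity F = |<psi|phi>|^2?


For states separated by angle theta on Bloch sphere:
F = cos^2(theta/2)
theta = 1*pi/27 = 0.1164
theta/2 = 0.0582
cos(theta/2) = 0.9983
F = 0.9966

0.9966


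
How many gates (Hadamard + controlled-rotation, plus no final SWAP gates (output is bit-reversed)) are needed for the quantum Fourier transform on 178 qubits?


Hadamard gates: 178
Controlled rotations: n*(n-1)/2 = 178*177/2 = 15753
SWAP gates: 0 (omitted)
Total = 178 + 15753
= 15931

15931


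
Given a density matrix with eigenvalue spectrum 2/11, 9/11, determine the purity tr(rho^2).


tr(rho^2) = sum of eigenvalues squared
= (2/11)^2 + (9/11)^2
= (4 + 81) / 121
= 85/121
= 0.7025

0.7025


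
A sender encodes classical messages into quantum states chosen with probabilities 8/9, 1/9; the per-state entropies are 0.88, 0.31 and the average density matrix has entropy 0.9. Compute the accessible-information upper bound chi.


chi = S(rho) - sum_i p_i * S(rho_i)
Weighted entropy = 8/9 * 0.88 + 1/9 * 0.31
= 0.8167
chi = 0.9 - 0.8167
= 0.0833

0.0833


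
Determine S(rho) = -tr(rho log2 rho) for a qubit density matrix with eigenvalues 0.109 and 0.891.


S = -p*log2(p) - (1-p)*log2(1-p)
p = 0.1090, 1-p = 0.8910
= -0.1090 * log2(0.1090) - 0.8910 * log2(0.8910)
= -(-0.3485) - (-0.1484)
= 0.4969

0.4969


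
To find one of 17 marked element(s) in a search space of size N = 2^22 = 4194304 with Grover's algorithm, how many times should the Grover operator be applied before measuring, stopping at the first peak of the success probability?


After j Grover iterations the success probability is P(j) = sin^2((2j+1)*theta), where sin(theta) = sqrt(k/N).
N = 2^22 = 4194304, k = 17
sin(theta) = sqrt(k/N) = 0.002013235169
theta = arcsin(sqrt(k/N)) = 0.002013236529 rad
P(j) reaches its first maximum when (2j+1)*theta is as close as possible to pi/2, i.e. j = round(pi/(4*theta) - 1/2).
pi/(4*theta) - 1/2 = 389.6172
(For comparison, the common estimate pi/4 * sqrt(N/k) = 390.1174; the exact maximiser is used here.)
Optimal iterations = 390

390


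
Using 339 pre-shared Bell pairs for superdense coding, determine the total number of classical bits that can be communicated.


Superdense coding allows 2 classical bits per shared entangled pair.
339 pair(s) -> 2 * 339 = 678 classical bits

678


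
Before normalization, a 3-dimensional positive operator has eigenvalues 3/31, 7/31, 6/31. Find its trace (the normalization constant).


tr(M) = sum of eigenvalues
= 3/31 + 7/31 + 6/31
= 16/31
= 0.5161

0.5161


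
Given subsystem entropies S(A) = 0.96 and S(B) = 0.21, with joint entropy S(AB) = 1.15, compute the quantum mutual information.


I(A:B) = S(A) + S(B) - S(AB)
= 0.96 + 0.21 - 1.15
= 0.0200

0.0200


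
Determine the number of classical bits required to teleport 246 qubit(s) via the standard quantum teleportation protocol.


Quantum teleportation requires 2 classical bits per qubit teleported.
246 qubit(s) -> 2 * 246 = 492 classical bits

492


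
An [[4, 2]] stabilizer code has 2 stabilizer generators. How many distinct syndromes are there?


Each stabilizer generator gives a binary (+1 or -1) measurement outcome.
With 2 independent generators:
Total syndromes = 2^2
= 4

4


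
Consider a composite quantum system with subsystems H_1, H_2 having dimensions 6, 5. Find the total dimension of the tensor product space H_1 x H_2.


dim(H_1 x H_2) = 6 * 5
= 30

30


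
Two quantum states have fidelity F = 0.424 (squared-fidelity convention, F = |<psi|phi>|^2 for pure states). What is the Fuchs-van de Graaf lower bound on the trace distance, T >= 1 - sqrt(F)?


Fuchs-van de Graaf (squared-fidelity convention): 1 - sqrt(F) <= T <= sqrt(1 - F).
Lower bound: T >= 1 - sqrt(F)
sqrt(F) = sqrt(0.424) = 0.6512
T >= 1 - 0.6512
T >= 0.3488

0.3488


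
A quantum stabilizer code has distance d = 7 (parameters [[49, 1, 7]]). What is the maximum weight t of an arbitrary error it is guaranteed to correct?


Code parameters: [[49, 1, 7]], distance d = 7.
Number of correctable errors = floor((d-1)/2)
= floor((7 - 1)/2)
= floor(6/2)
= 3

3


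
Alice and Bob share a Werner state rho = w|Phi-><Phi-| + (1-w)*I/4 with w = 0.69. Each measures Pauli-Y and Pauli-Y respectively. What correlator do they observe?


|Phi-> = (|00> - |11>)/sqrt(2)
For the pure Bell state, <Y_A Y_B> = +1 (Bell-state Pauli correlator).
The maximally-mixed part I/4 has tr(I/4 * P tensor P) = 0 for any traceless Pauli P.
So <Y_A Y_B>_rho = w * (+1) + (1 - w) * 0
= 0.69 * (+1)
= 0.6900

0.6900


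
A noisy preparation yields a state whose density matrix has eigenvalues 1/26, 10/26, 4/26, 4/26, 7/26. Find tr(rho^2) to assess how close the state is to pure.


tr(rho^2) = sum of eigenvalues squared
= (1/26)^2 + (10/26)^2 + (4/26)^2 + (4/26)^2 + (7/26)^2
= (1 + 100 + 16 + 16 + 49) / 676
= 182/676
= 0.2692

0.2692


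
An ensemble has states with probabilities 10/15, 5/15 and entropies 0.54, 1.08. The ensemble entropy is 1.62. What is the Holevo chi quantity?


chi = S(rho) - sum_i p_i * S(rho_i)
Weighted entropy = 10/15 * 0.54 + 5/15 * 1.08
= 0.7200
chi = 1.62 - 0.7200
= 0.9000

0.9000


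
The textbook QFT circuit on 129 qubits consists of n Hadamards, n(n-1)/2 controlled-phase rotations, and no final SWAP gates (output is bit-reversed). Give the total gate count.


Hadamard gates: 129
Controlled rotations: n*(n-1)/2 = 129*128/2 = 8256
SWAP gates: 0 (omitted)
Total = 129 + 8256
= 8385

8385


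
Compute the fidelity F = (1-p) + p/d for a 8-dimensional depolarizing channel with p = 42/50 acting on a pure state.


F = (1-p) + p/d
= (1 - 0.8400) + 0.8400/8
= 0.1600 + 0.1050
= 0.2650

0.2650


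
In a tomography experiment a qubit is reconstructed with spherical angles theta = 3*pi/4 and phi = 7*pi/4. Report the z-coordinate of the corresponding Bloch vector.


theta = 2.3562, phi = 5.4978
r_z = cos(theta) = -0.7071

-0.7071


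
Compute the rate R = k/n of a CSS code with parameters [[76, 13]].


Code rate R = k/n
= 13/76
= 0.1711

0.1711


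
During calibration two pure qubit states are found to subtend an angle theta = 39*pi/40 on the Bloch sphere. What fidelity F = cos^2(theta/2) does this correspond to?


For states separated by angle theta on Bloch sphere:
F = cos^2(theta/2)
theta = 39*pi/40 = 3.0631
theta/2 = 1.5315
cos(theta/2) = 0.0393
F = 0.0015

0.0015


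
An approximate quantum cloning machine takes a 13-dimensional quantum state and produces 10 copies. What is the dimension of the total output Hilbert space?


Output space = H^(tensor 10) where dim(H) = 13
dim = 13^10
= 169 (after 2 factors)
= 2197 (after 3 factors)
= 28561 (after 4 factors)
= 371293 (after 5 factors)
= 4826809 (after 6 factors)
= 62748517 (after 7 factors)
= 815730721 (after 8 factors)
= 10604499373 (after 9 factors)
= 137858491849 (after 10 factors)
= 137858491849

137858491849


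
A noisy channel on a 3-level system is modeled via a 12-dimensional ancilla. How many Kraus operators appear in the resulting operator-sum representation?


Tracing out the environment in an orthonormal basis {|i>_E} gives Kraus operators K_i = <i|_E U |0>_E.
Number of Kraus operators = dim(H_env) = d_env
= 12

12


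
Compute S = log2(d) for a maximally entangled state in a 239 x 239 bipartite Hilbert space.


For a maximally entangled state in d x d:
S = log2(d) = log2(239)
= 7.9009

7.9009


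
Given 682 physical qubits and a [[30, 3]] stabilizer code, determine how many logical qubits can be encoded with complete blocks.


Each code block uses 30 physical qubits for 3 logical qubit(s).
Number of complete blocks = floor(682 / 30) = 22
Logical qubits = 22 * 3
= 66

66


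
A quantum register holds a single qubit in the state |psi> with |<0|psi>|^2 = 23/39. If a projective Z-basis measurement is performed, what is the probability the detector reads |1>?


|alpha|^2 = 23/39 = 0.5897
|beta|^2 = 1 - 23/39 = 16/39 = 0.4103
P(|1>) = |beta|^2 = 0.4103

0.4103


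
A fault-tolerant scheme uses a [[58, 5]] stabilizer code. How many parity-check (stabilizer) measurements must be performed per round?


For an [[n,k]] stabilizer code:
Number of stabilizer generators = n - k
= 58 - 5
= 53

53


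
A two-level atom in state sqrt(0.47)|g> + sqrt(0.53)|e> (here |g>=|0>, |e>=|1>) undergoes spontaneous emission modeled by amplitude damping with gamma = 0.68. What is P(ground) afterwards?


For amplitude damping with parameter gamma on state sqrt(a)|0> + sqrt(b)|1>:
alpha^2 = 0.47, beta^2 = 0.53
P(|0>) = alpha^2 + gamma * beta^2
= 0.47 + 0.68 * 0.53
= 0.47 + 0.3604
= 0.8304

0.8304


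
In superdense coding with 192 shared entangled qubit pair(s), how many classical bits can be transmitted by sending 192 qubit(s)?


Superdense coding allows 2 classical bits per shared entangled pair.
192 pair(s) -> 2 * 192 = 384 classical bits

384


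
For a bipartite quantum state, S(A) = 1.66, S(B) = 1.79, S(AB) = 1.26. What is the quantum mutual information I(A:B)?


I(A:B) = S(A) + S(B) - S(AB)
= 1.66 + 1.79 - 1.26
= 2.1900

2.1900


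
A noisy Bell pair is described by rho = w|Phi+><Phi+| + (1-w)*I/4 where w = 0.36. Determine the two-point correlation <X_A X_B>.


|Phi+> = (|00> + |11>)/sqrt(2)
For the pure Bell state, <X_A X_B> = +1 (Bell-state Pauli correlator).
The maximally-mixed part I/4 has tr(I/4 * P tensor P) = 0 for any traceless Pauli P.
So <X_A X_B>_rho = w * (+1) + (1 - w) * 0
= 0.36 * (+1)
= 0.3600

0.3600


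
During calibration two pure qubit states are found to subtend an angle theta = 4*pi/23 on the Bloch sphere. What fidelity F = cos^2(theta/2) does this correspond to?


For states separated by angle theta on Bloch sphere:
F = cos^2(theta/2)
theta = 4*pi/23 = 0.5464
theta/2 = 0.2732
cos(theta/2) = 0.9629
F = 0.9272

0.9272


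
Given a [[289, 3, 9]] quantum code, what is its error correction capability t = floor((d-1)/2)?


Code parameters: [[289, 3, 9]], distance d = 9.
Number of correctable errors = floor((d-1)/2)
= floor((9 - 1)/2)
= floor(8/2)
= 4

4


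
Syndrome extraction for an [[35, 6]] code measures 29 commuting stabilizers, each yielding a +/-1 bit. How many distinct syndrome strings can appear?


Each stabilizer generator gives a binary (+1 or -1) measurement outcome.
With 29 independent generators:
Total syndromes = 2^29
= 536870912

536870912


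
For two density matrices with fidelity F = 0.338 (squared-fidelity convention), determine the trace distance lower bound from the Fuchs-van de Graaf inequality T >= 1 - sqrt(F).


Fuchs-van de Graaf (squared-fidelity convention): 1 - sqrt(F) <= T <= sqrt(1 - F).
Lower bound: T >= 1 - sqrt(F)
sqrt(F) = sqrt(0.338) = 0.5814
T >= 1 - 0.5814
T >= 0.4186

0.4186


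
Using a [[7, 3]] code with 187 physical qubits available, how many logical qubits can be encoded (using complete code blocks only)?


Each code block uses 7 physical qubits for 3 logical qubit(s).
Number of complete blocks = floor(187 / 7) = 26
Logical qubits = 26 * 3
= 78

78


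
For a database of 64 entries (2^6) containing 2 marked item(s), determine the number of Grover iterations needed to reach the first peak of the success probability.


After j Grover iterations the success probability is P(j) = sin^2((2j+1)*theta), where sin(theta) = sqrt(k/N).
N = 2^6 = 64, k = 2
sin(theta) = sqrt(k/N) = 0.1767766953
theta = arcsin(sqrt(k/N)) = 0.1777106008 rad
P(j) reaches its first maximum when (2j+1)*theta is as close as possible to pi/2, i.e. j = round(pi/(4*theta) - 1/2).
pi/(4*theta) - 1/2 = 3.9195
(For comparison, the common estimate pi/4 * sqrt(N/k) = 4.4429; the exact maximiser is used here.)
Optimal iterations = 4

4


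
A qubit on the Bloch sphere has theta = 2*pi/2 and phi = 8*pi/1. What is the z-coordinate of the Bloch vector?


theta = 3.1416, phi = 25.1327
r_z = cos(theta) = -1.0000

-1.0000


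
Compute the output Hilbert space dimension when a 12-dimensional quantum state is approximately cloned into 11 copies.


Output space = H^(tensor 11) where dim(H) = 12
dim = 12^11
= 144 (after 2 factors)
= 1728 (after 3 factors)
= 20736 (after 4 factors)
= 248832 (after 5 factors)
= 2985984 (after 6 factors)
= 35831808 (after 7 factors)
= 429981696 (after 8 factors)
= 5159780352 (after 9 factors)
= 61917364224 (after 10 factors)
= 743008370688 (after 11 factors)
= 743008370688

743008370688


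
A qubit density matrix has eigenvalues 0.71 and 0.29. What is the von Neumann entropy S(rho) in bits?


S = -p*log2(p) - (1-p)*log2(1-p)
p = 0.7100, 1-p = 0.2900
= -0.7100 * log2(0.7100) - 0.2900 * log2(0.2900)
= -(-0.3508) - (-0.5179)
= 0.8687

0.8687


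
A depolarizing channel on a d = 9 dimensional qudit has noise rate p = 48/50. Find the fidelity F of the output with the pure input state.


F = (1-p) + p/d
= (1 - 0.9600) + 0.9600/9
= 0.0400 + 0.1067
= 0.1467

0.1467


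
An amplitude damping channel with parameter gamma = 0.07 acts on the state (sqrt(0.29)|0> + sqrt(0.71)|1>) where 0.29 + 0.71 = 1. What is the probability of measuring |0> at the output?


For amplitude damping with parameter gamma on state sqrt(a)|0> + sqrt(b)|1>:
alpha^2 = 0.29, beta^2 = 0.71
P(|0>) = alpha^2 + gamma * beta^2
= 0.29 + 0.07 * 0.71
= 0.29 + 0.0497
= 0.3397

0.3397


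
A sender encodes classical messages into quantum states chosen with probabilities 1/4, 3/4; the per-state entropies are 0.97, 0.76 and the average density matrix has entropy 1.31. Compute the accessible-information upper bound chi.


chi = S(rho) - sum_i p_i * S(rho_i)
Weighted entropy = 1/4 * 0.97 + 3/4 * 0.76
= 0.8125
chi = 1.31 - 0.8125
= 0.4975

0.4975


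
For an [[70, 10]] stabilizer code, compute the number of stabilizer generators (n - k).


For an [[n,k]] stabilizer code:
Number of stabilizer generators = n - k
= 70 - 10
= 60

60


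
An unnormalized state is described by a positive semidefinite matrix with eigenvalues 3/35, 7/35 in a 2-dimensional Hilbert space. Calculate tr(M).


tr(M) = sum of eigenvalues
= 3/35 + 7/35
= 10/35
= 0.2857

0.2857


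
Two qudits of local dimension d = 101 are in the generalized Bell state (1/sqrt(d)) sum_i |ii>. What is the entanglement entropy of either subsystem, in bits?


For a maximally entangled state in d x d:
S = log2(d) = log2(101)
= 6.6582

6.6582


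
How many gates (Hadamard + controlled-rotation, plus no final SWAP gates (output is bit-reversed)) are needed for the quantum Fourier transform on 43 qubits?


Hadamard gates: 43
Controlled rotations: n*(n-1)/2 = 43*42/2 = 903
SWAP gates: 0 (omitted)
Total = 43 + 903
= 946

946


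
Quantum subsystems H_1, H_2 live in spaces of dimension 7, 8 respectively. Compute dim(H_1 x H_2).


dim(H_1 x H_2) = 7 * 8
= 56

56


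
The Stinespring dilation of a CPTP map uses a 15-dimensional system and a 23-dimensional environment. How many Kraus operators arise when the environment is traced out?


Tracing out the environment in an orthonormal basis {|i>_E} gives Kraus operators K_i = <i|_E U |0>_E.
Number of Kraus operators = dim(H_env) = d_env
= 23

23


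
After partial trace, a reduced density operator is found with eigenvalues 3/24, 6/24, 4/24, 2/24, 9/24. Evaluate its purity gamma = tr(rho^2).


tr(rho^2) = sum of eigenvalues squared
= (3/24)^2 + (6/24)^2 + (4/24)^2 + (2/24)^2 + (9/24)^2
= (9 + 36 + 16 + 4 + 81) / 576
= 146/576
= 0.2535

0.2535


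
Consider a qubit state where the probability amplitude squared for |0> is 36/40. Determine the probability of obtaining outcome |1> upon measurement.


|alpha|^2 = 36/40 = 0.9000
|beta|^2 = 1 - 36/40 = 4/40 = 0.1000
P(|1>) = |beta|^2 = 0.1000

0.1000


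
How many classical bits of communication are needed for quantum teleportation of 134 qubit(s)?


Quantum teleportation requires 2 classical bits per qubit teleported.
134 qubit(s) -> 2 * 134 = 268 classical bits

268


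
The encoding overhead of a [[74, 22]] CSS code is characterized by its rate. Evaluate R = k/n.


Code rate R = k/n
= 22/74
= 0.2973

0.2973


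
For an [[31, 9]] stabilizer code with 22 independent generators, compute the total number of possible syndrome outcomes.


Each stabilizer generator gives a binary (+1 or -1) measurement outcome.
With 22 independent generators:
Total syndromes = 2^22
= 4194304

4194304


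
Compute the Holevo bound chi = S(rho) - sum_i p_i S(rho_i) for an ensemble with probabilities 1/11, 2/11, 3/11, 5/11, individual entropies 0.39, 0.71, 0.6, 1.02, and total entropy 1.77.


chi = S(rho) - sum_i p_i * S(rho_i)
Weighted entropy = 1/11 * 0.39 + 2/11 * 0.71 + 3/11 * 0.6 + 5/11 * 1.02
= 0.7918
chi = 1.77 - 0.7918
= 0.9782

0.9782


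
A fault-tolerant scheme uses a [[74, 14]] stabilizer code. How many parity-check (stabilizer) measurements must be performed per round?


For an [[n,k]] stabilizer code:
Number of stabilizer generators = n - k
= 74 - 14
= 60

60


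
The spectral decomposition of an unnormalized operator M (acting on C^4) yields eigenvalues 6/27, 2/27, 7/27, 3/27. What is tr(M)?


tr(M) = sum of eigenvalues
= 6/27 + 2/27 + 7/27 + 3/27
= 18/27
= 0.6667

0.6667


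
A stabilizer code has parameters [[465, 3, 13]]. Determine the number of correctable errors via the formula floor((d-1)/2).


Code parameters: [[465, 3, 13]], distance d = 13.
Number of correctable errors = floor((d-1)/2)
= floor((13 - 1)/2)
= floor(12/2)
= 6

6


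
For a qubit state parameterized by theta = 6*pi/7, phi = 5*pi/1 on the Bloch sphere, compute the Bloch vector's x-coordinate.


theta = 2.6928, phi = 15.7080
r_x = sin(theta)*cos(phi) = 0.4339 * -1.0000
r_x = -0.4339

-0.4339


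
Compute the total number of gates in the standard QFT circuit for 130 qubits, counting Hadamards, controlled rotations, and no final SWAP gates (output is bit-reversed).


Hadamard gates: 130
Controlled rotations: n*(n-1)/2 = 130*129/2 = 8385
SWAP gates: 0 (omitted)
Total = 130 + 8385
= 8515

8515


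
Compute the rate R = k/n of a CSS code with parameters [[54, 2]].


Code rate R = k/n
= 2/54
= 0.0370

0.0370


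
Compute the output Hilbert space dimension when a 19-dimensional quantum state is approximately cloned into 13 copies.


Output space = H^(tensor 13) where dim(H) = 19
dim = 19^13
= 361 (after 2 factors)
= 6859 (after 3 factors)
= 130321 (after 4 factors)
= 2476099 (after 5 factors)
= 47045881 (after 6 factors)
= 893871739 (after 7 factors)
= 16983563041 (after 8 factors)
= 322687697779 (after 9 factors)
= 6131066257801 (after 10 factors)
= 116490258898219 (after 11 factors)
= 2213314919066161 (after 12 factors)
= 42052983462257059 (after 13 factors)
= 42052983462257059

42052983462257059


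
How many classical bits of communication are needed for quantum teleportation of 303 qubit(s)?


Quantum teleportation requires 2 classical bits per qubit teleported.
303 qubit(s) -> 2 * 303 = 606 classical bits

606


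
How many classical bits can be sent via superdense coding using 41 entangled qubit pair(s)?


Superdense coding allows 2 classical bits per shared entangled pair.
41 pair(s) -> 2 * 41 = 82 classical bits

82


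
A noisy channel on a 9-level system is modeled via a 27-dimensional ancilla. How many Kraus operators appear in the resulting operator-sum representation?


Tracing out the environment in an orthonormal basis {|i>_E} gives Kraus operators K_i = <i|_E U |0>_E.
Number of Kraus operators = dim(H_env) = d_env
= 27

27


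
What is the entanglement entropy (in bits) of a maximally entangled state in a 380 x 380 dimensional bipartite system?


For a maximally entangled state in d x d:
S = log2(d) = log2(380)
= 8.5699

8.5699


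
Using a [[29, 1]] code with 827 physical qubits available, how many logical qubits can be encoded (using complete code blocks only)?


Each code block uses 29 physical qubits for 1 logical qubit(s).
Number of complete blocks = floor(827 / 29) = 28
Logical qubits = 28 * 1
= 28

28


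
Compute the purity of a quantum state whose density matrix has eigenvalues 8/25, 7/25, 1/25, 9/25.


tr(rho^2) = sum of eigenvalues squared
= (8/25)^2 + (7/25)^2 + (1/25)^2 + (9/25)^2
= (64 + 49 + 1 + 81) / 625
= 195/625
= 0.3120

0.3120


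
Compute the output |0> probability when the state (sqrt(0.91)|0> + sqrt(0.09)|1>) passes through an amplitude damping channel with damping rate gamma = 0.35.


For amplitude damping with parameter gamma on state sqrt(a)|0> + sqrt(b)|1>:
alpha^2 = 0.91, beta^2 = 0.09
P(|0>) = alpha^2 + gamma * beta^2
= 0.91 + 0.35 * 0.09
= 0.91 + 0.0315
= 0.9415

0.9415


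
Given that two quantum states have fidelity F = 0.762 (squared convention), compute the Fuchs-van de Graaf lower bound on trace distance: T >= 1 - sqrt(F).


Fuchs-van de Graaf (squared-fidelity convention): 1 - sqrt(F) <= T <= sqrt(1 - F).
Lower bound: T >= 1 - sqrt(F)
sqrt(F) = sqrt(0.762) = 0.8729
T >= 1 - 0.8729
T >= 0.1271

0.1271


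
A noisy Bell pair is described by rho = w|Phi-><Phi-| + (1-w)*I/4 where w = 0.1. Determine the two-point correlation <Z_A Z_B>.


|Phi-> = (|00> - |11>)/sqrt(2)
For the pure Bell state, <Z_A Z_B> = +1 (Bell-state Pauli correlator).
The maximally-mixed part I/4 has tr(I/4 * P tensor P) = 0 for any traceless Pauli P.
So <Z_A Z_B>_rho = w * (+1) + (1 - w) * 0
= 0.1 * (+1)
= 0.1000

0.1000


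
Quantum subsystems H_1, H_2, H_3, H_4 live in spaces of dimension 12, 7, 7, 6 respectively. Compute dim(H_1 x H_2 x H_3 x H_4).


dim(H_1 x H_2 x H_3 x H_4) = 12 * 7 * 7 * 6
= 84 * 7 * 6
= 588 * 6
= 3528

3528


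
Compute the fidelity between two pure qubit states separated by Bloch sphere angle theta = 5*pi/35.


For states separated by angle theta on Bloch sphere:
F = cos^2(theta/2)
theta = 5*pi/35 = 0.4488
theta/2 = 0.2244
cos(theta/2) = 0.9749
F = 0.9505

0.9505


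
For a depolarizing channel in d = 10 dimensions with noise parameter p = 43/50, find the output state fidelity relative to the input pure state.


F = (1-p) + p/d
= (1 - 0.8600) + 0.8600/10
= 0.1400 + 0.0860
= 0.2260

0.2260


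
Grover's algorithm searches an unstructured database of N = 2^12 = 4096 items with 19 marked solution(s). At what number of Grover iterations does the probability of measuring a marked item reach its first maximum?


After j Grover iterations the success probability is P(j) = sin^2((2j+1)*theta), where sin(theta) = sqrt(k/N).
N = 2^12 = 4096, k = 19
sin(theta) = sqrt(k/N) = 0.06810779599
theta = arcsin(sqrt(k/N)) = 0.06816056116 rad
P(j) reaches its first maximum when (2j+1)*theta is as close as possible to pi/2, i.e. j = round(pi/(4*theta) - 1/2).
pi/(4*theta) - 1/2 = 11.0228
(For comparison, the common estimate pi/4 * sqrt(N/k) = 11.5317; the exact maximiser is used here.)
Optimal iterations = 11

11


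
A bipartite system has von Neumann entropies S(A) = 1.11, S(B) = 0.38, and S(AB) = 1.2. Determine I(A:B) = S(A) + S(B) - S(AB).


I(A:B) = S(A) + S(B) - S(AB)
= 1.11 + 0.38 - 1.2
= 0.2900

0.2900


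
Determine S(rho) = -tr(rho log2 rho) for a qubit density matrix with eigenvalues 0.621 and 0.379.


S = -p*log2(p) - (1-p)*log2(1-p)
p = 0.6210, 1-p = 0.3790
= -0.6210 * log2(0.6210) - 0.3790 * log2(0.3790)
= -(-0.4268) - (-0.5305)
= 0.9573

0.9573


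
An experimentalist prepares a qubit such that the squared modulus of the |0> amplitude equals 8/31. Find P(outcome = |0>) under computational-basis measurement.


|alpha|^2 = 8/31 = 0.2581
|beta|^2 = 1 - 8/31 = 23/31 = 0.7419
P(|0>) = |alpha|^2 = 0.2581

0.2581


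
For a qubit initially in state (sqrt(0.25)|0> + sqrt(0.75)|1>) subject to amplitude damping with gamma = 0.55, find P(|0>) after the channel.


For amplitude damping with parameter gamma on state sqrt(a)|0> + sqrt(b)|1>:
alpha^2 = 0.25, beta^2 = 0.75
P(|0>) = alpha^2 + gamma * beta^2
= 0.25 + 0.55 * 0.75
= 0.25 + 0.4125
= 0.6625

0.6625


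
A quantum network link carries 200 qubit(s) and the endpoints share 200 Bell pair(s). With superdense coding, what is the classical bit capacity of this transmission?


Superdense coding allows 2 classical bits per shared entangled pair.
200 pair(s) -> 2 * 200 = 400 classical bits

400


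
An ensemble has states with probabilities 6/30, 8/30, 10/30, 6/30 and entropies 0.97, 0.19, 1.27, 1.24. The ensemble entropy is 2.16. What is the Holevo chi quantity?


chi = S(rho) - sum_i p_i * S(rho_i)
Weighted entropy = 6/30 * 0.97 + 8/30 * 0.19 + 10/30 * 1.27 + 6/30 * 1.24
= 0.9160
chi = 2.16 - 0.9160
= 1.2440

1.2440


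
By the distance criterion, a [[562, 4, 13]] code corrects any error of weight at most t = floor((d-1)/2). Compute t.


Code parameters: [[562, 4, 13]], distance d = 13.
Number of correctable errors = floor((d-1)/2)
= floor((13 - 1)/2)
= floor(12/2)
= 6

6


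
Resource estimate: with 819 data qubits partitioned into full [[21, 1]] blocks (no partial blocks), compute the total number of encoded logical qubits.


Each code block uses 21 physical qubits for 1 logical qubit(s).
Number of complete blocks = floor(819 / 21) = 39
Logical qubits = 39 * 1
= 39

39


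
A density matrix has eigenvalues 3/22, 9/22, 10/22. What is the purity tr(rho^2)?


tr(rho^2) = sum of eigenvalues squared
= (3/22)^2 + (9/22)^2 + (10/22)^2
= (9 + 81 + 100) / 484
= 190/484
= 0.3926

0.3926


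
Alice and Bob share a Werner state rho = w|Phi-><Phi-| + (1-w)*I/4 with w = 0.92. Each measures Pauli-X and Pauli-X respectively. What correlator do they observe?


|Phi-> = (|00> - |11>)/sqrt(2)
For the pure Bell state, <X_A X_B> = -1 (Bell-state Pauli correlator).
The maximally-mixed part I/4 has tr(I/4 * P tensor P) = 0 for any traceless Pauli P.
So <X_A X_B>_rho = w * (-1) + (1 - w) * 0
= 0.92 * (-1)
= -0.9200

-0.9200


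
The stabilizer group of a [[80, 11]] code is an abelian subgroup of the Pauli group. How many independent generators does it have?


For an [[n,k]] stabilizer code:
Number of stabilizer generators = n - k
= 80 - 11
= 69

69


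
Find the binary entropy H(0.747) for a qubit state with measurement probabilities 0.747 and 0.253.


S = -p*log2(p) - (1-p)*log2(1-p)
p = 0.7470, 1-p = 0.2530
= -0.7470 * log2(0.7470) - 0.2530 * log2(0.2530)
= -(-0.3144) - (-0.5016)
= 0.8160

0.8160


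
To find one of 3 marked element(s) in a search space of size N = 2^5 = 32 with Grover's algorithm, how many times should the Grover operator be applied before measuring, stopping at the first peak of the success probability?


After j Grover iterations the success probability is P(j) = sin^2((2j+1)*theta), where sin(theta) = sqrt(k/N).
N = 2^5 = 32, k = 3
sin(theta) = sqrt(k/N) = 0.3061862178
theta = arcsin(sqrt(k/N)) = 0.3111842443 rad
P(j) reaches its first maximum when (2j+1)*theta is as close as possible to pi/2, i.e. j = round(pi/(4*theta) - 1/2).
pi/(4*theta) - 1/2 = 2.0239
(For comparison, the common estimate pi/4 * sqrt(N/k) = 2.5651; the exact maximiser is used here.)
Optimal iterations = 2

2


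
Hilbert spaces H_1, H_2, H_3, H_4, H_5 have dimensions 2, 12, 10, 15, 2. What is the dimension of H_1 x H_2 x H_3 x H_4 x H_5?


dim(H_1 x H_2 x H_3 x H_4 x H_5) = 2 * 12 * 10 * 15 * 2
= 24 * 10 * 15 * 2
= 240 * 15 * 2
= 3600 * 2
= 7200

7200


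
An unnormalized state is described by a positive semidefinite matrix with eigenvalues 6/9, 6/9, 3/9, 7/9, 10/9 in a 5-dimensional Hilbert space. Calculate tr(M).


tr(M) = sum of eigenvalues
= 6/9 + 6/9 + 3/9 + 7/9 + 10/9
= 32/9
= 3.5556

3.5556


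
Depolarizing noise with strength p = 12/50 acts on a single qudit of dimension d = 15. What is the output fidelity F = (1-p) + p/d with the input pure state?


F = (1-p) + p/d
= (1 - 0.2400) + 0.2400/15
= 0.7600 + 0.0160
= 0.7760

0.7760


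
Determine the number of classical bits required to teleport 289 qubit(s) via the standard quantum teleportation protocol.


Quantum teleportation requires 2 classical bits per qubit teleported.
289 qubit(s) -> 2 * 289 = 578 classical bits

578


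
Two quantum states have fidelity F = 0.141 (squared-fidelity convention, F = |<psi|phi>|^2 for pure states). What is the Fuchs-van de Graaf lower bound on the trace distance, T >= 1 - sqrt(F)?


Fuchs-van de Graaf (squared-fidelity convention): 1 - sqrt(F) <= T <= sqrt(1 - F).
Lower bound: T >= 1 - sqrt(F)
sqrt(F) = sqrt(0.141) = 0.3755
T >= 1 - 0.3755
T >= 0.6245

0.6245


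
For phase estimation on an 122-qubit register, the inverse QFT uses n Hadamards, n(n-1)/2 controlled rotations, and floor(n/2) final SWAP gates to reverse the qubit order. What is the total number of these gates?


Hadamard gates: 122
Controlled rotations: n*(n-1)/2 = 122*121/2 = 7381
SWAP gates: floor(n/2) = floor(122/2) = 61
Total = 122 + 7381 + 61
= 7564

7564


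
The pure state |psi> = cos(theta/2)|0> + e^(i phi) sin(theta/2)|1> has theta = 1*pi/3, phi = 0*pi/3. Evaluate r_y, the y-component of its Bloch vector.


theta = 1.0472, phi = 0.0000
r_y = sin(theta)*sin(phi) = 0.8660 * 0.0000
r_y = 0.0000

0.0000


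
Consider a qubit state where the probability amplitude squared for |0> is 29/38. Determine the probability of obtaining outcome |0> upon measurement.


|alpha|^2 = 29/38 = 0.7632
|beta|^2 = 1 - 29/38 = 9/38 = 0.2368
P(|0>) = |alpha|^2 = 0.7632

0.7632


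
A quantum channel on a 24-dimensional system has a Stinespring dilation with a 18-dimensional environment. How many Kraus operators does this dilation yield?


Tracing out the environment in an orthonormal basis {|i>_E} gives Kraus operators K_i = <i|_E U |0>_E.
Number of Kraus operators = dim(H_env) = d_env
= 18

18


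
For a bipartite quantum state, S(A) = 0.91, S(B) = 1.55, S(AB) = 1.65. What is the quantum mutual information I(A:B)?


I(A:B) = S(A) + S(B) - S(AB)
= 0.91 + 1.55 - 1.65
= 0.8100

0.8100


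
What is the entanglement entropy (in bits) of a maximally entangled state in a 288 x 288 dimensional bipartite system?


For a maximally entangled state in d x d:
S = log2(d) = log2(288)
= 8.1699

8.1699


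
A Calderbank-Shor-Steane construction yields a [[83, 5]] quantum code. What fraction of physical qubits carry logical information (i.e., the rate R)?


Code rate R = k/n
= 5/83
= 0.0602

0.0602


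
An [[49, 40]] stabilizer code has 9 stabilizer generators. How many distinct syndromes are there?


Each stabilizer generator gives a binary (+1 or -1) measurement outcome.
With 9 independent generators:
Total syndromes = 2^9
= 512

512


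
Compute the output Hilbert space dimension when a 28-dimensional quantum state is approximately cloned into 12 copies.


Output space = H^(tensor 12) where dim(H) = 28
dim = 28^12
= 784 (after 2 factors)
= 21952 (after 3 factors)
= 614656 (after 4 factors)
= 17210368 (after 5 factors)
= 481890304 (after 6 factors)
= 13492928512 (after 7 factors)
= 377801998336 (after 8 factors)
= 10578455953408 (after 9 factors)
= 296196766695424 (after 10 factors)
= 8293509467471872 (after 11 factors)
= 232218265089212416 (after 12 factors)
= 232218265089212416

232218265089212416
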